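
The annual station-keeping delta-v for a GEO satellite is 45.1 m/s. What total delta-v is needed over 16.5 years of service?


dV = rate * years = 45.1 * 16.5
dV = 744.1500 m/s

744.1500 m/s


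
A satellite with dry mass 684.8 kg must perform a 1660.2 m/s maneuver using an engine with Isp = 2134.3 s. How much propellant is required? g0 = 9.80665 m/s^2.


ve = Isp * g0 = 2134.3 * 9.80665 = 20930.333095 m/s
mass ratio = exp(dv/ve) = exp(1660.2/20930.333095) = 1.08255099
m_prop = m_dry * (mr - 1) = 684.8 * (1.08255099 - 1)
m_prop = 56.5309 kg

56.5309 kg


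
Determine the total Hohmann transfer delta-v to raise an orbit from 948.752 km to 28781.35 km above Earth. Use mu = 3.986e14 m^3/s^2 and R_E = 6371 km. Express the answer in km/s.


r1 = 7319.7520 km = 7.319752e+06 m
r2 = 35152.3500 km = 3.515235e+07 m
dv1 = sqrt(mu/r1)*(sqrt(2*r2/(r1+r2)) - 1) = 2114.8622 m/s
dv2 = sqrt(mu/r2)*(1 - sqrt(2*r1/(r1+r2))) = 1390.3926 m/s
total dv = |dv1| + |dv2| = 2114.8622 + 1390.3926 = 3505.2549 m/s = 3.5053 km/s

3.5053 km/s


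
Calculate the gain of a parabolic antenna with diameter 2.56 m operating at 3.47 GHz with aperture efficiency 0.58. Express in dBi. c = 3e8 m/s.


lambda = c/f = 3e8 / 3.47e+09 = 0.08645533 m
G = eta*(pi*D/lambda)^2 = 0.58*(pi*2.56/0.08645533)^2
G = 5019.0799 (linear)
G = 10*log10(5019.0799) = 37.0062 dBi

37.0062 dBi


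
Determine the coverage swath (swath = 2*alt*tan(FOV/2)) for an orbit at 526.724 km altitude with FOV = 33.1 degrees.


FOV = 33.1 deg = 0.577704 rad
swath = 2 * alt * tan(FOV/2) = 2 * 526.724 * tan(0.288852)
swath = 2 * 526.724 * 0.297163
swath = 313.0457 km

313.0457 km


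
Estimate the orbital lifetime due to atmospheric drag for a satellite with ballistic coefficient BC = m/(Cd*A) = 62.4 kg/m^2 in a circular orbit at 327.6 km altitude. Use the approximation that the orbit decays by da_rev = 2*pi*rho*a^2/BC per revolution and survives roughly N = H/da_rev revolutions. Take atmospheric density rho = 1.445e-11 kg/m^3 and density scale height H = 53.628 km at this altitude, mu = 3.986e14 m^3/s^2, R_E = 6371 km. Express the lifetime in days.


a = R_E + alt = 6698.6000 km = 6.6986e+06 m
da_rev = 2*pi*rho*a^2/BC = 2*pi*1.445e-11*(6.6986e+06)^2/62.4 = 65.287677 m per revolution
N = H/da_rev = 53628.0000 m / 65.287677 m = 821.4108 revolutions
P = 2*pi*sqrt(a^3/mu) = 5456.1624 s
lifetime = N*P = 821.4108 * 5456.1624 = 4.4817505e+06 s = 51.8721 days

51.8721 days


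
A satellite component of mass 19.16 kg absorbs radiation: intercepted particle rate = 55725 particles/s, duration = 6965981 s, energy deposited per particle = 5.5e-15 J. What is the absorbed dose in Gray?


Total energy deposited = rate * time * E_per
  = 55725 * 6965981 * 5.5e-15 = 0.002134986 J
Dose = E_total / mass = 0.002134986 / 19.16
Dose = 1.1142934e-04 Gy

1.1143e-04 Gy


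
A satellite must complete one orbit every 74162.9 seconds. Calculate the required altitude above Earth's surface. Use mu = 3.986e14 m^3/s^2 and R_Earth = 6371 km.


T = 74162.9 s
r = (mu*T^2/(4*pi^2))^(1/3) = (3.986e14 * 74162.9^2 / (4*pi^2))^(1/3)
r = 3.8151972e+07 m = 38151.9718 km
alt = r - R_E = 38151.9718 - 6371 = 31780.9718 km

31780.9718 km


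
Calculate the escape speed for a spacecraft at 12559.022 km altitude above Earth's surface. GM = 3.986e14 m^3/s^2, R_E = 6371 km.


r = 6371.0 + 12559.022 = 18930.0220 km = 1.8930022e+07 m
v_esc = sqrt(2*mu/r) = sqrt(2*3.986e14 / 1.8930022e+07)
v_esc = 6489.4529 m/s = 6.4895 km/s

6.4895 km/s


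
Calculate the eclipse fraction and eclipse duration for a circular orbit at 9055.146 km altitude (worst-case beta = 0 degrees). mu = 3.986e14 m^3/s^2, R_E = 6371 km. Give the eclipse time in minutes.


r = 15426.1460 km
T = 317.7943 min
Eclipse fraction = arcsin(R_E/r)/pi = arcsin(6371.0000/15426.1460)/pi
= arcsin(0.4130001)/pi = 0.1355191
Eclipse duration = 0.1355191 * 317.7943 = 43.0672 min

43.0672 minutes


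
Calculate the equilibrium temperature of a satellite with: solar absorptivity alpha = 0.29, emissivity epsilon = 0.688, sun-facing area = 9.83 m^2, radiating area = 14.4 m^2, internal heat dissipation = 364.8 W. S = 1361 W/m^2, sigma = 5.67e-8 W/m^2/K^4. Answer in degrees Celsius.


Numerator = alpha*S*A_sun + Q_int = 0.29*1361*9.83 + 364.8 = 4244.6027 W
Denominator = eps*sigma*A_rad = 0.688*5.67e-8*14.4 = 5.6173824e-07 W/K^4
T^4 = 7.5561933e+09 K^4
T = 294.8328 K = 21.6828 C

21.6828 degrees Celsius


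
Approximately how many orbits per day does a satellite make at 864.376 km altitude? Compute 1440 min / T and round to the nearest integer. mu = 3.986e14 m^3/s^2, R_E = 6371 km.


r = 7.235376e+06 m
T = 2*pi*sqrt(r^3/mu) = 6124.9547 s = 102.0826 min
revs/day = 1440 / 102.0826 = 14.1062
Rounded: 14 revolutions per day

14 revolutions per day


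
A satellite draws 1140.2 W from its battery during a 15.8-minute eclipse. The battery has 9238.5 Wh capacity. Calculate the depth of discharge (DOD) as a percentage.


E_used = P * t / 60 = 1140.2 * 15.8 / 60 = 300.2527 Wh
DOD = E_used / E_total * 100 = 300.2527 / 9238.5 * 100
DOD = 3.2500 %

3.2500 %


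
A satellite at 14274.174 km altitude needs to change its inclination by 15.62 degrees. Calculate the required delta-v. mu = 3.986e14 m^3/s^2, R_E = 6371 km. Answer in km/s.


r = 20645.1740 km = 2.0645174e+07 m
V = sqrt(mu/r) = 4393.9931 m/s
di = 15.62 deg = 0.2726204 rad
dV = 2*V*sin(di/2) = 2*4393.9931*sin(0.1363102)
dV = 1194.1862 m/s = 1.1942 km/s

1.1942 km/s


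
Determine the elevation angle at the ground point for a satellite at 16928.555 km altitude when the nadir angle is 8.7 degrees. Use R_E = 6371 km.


r = R_E + alt = 23299.5550 km
Law of sines in the satellite / Earth-center / ground-point triangle:
  sin(nadir)/R_E = sin(90 + el)/r  =>  cos(el) = (r/R_E)*sin(nadir)
cos(el) = (23299.5550 / 6371.0000) * sin(8.7 deg) = 0.55318
el = arccos(0.55318) = 56.4146 deg
(Earth-central angle = 90 - nadir - el = 24.8854 deg)

56.4146 degrees


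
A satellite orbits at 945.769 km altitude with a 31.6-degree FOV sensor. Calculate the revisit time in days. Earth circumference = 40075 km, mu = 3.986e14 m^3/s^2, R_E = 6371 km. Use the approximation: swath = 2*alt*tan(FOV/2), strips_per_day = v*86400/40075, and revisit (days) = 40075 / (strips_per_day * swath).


swath = 2*945.769*tan(0.275762) = 535.2513 km
v = sqrt(mu/r) = 7380.8941 m/s = 7.3809 km/s
strips/day = v*86400/40075 = 7.3809*86400/40075 = 15.9129
coverage/day = strips * swath = 15.9129 * 535.2513 = 8517.3976 km
revisit = 40075 / 8517.3976 = 4.7051 days

4.7051 days


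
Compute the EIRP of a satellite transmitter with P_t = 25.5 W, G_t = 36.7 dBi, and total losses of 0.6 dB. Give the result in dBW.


Pt = 25.5 W = 14.0654 dBW
EIRP = Pt_dBW + Gt - losses = 14.0654 + 36.7 - 0.6 = 50.1654 dBW

50.1654 dBW


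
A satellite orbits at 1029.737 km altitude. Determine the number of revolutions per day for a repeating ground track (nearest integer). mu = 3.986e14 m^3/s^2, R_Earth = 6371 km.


r = 7.400737e+06 m
T = 2*pi*sqrt(r^3/mu) = 6336.1241 s = 105.6021 min
revs/day = 1440 / 105.6021 = 13.6361
Rounded: 14 revolutions per day

14 revolutions per day


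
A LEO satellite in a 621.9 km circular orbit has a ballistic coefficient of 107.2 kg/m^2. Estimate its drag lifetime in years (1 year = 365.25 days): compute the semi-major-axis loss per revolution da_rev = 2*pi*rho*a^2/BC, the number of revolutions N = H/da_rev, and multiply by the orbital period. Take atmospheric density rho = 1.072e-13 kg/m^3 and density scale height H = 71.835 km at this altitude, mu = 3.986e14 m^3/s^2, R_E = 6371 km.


a = R_E + alt = 6992.9000 km = 6.9929e+06 m
da_rev = 2*pi*rho*a^2/BC = 2*pi*1.072e-13*(6.9929e+06)^2/107.2 = 0.307251848 m per revolution
N = H/da_rev = 71835.0000 m / 0.307251848 m = 233798.4309 revolutions
P = 2*pi*sqrt(a^3/mu) = 5819.6544 s
lifetime = N*P = 233798.4309 * 5819.6544 = 1.3606261e+09 s = 15747.9870 days
years = 15747.9870 / 365.25 = 43.1156 years

43.1156 years


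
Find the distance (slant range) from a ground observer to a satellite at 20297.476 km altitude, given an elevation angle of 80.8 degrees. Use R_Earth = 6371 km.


h = 20297.476 km, el = 80.8 deg
d = -R_E*sin(el) + sqrt((R_E*sin(el))^2 + 2*R_E*h + h^2)
d = -6371.0000*sin(1.4102) + sqrt((6371.0000*0.9871363)^2 + 2*6371.0000*20297.476 + 20297.476^2)
d = 20359.9710 km

20359.9710 km


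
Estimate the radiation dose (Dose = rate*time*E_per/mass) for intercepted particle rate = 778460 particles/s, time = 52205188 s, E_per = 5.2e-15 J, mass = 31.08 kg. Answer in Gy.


Total energy deposited = rate * time * E_per
  = 778460 * 52205188 * 5.2e-15 = 0.2113262 J
Dose = E_total / mass = 0.2113262 / 31.08
Dose = 0.006799427 Gy

0.0068 Gy


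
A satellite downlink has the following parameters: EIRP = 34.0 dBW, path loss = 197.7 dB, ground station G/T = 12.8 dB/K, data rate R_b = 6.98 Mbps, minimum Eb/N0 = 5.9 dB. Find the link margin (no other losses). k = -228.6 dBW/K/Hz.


C/N0 = EIRP - FSPL + G/T - k = 34.0 - 197.7 + 12.8 - (-228.6)
C/N0 = 77.7000 dB-Hz
R_b = 6.98 Mbps = 6.98e+06 bps -> 10*log10(R_b) = 68.4386 dB-Hz
Eb/N0 = C/N0 - 10*log10(R_b) = 77.7000 - 68.4386 = 9.2614 dB
Margin = Eb/N0 - Eb/N0_req = 9.2614 - 5.9 = 3.3614 dB (link closes)

3.3614 dB


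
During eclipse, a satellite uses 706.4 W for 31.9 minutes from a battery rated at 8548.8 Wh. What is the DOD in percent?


E_used = P * t / 60 = 706.4 * 31.9 / 60 = 375.5693 Wh
DOD = E_used / E_total * 100 = 375.5693 / 8548.8 * 100
DOD = 4.3932 %

4.3932 %


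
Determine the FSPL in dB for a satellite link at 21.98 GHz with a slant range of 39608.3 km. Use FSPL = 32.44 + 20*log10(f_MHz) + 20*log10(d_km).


f = 21.98 GHz = 21980.0000 MHz
d = 39608.3 km
FSPL = 32.44 + 20*log10(21980.0000) + 20*log10(39608.3)
FSPL = 32.44 + 86.8406 + 91.9557
FSPL = 211.2363 dB

211.2363 dB


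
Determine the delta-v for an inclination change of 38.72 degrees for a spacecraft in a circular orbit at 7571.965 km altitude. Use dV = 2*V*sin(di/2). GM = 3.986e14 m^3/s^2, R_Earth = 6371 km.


r = 13942.9650 km = 1.3942965e+07 m
V = sqrt(mu/r) = 5346.7648 m/s
di = 38.72 deg = 0.6757915 rad
dV = 2*V*sin(di/2) = 2*5346.7648*sin(0.3378957)
dV = 3544.9324 m/s = 3.5449 km/s

3.5449 km/s


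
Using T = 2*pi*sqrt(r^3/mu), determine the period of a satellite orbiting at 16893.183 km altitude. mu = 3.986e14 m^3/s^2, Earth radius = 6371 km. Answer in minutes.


r = 23264.1830 km = 2.3264183e+07 m
T = 2*pi*sqrt(r^3/mu) = 2*pi*sqrt(1.2591093e+22 / 3.986e14)
T = 35313.6761 s = 588.5613 min

588.5613 minutes


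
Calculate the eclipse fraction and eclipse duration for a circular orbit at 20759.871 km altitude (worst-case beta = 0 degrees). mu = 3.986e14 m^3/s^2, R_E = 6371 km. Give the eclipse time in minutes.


r = 27130.8710 km
T = 741.2344 min
Eclipse fraction = arcsin(R_E/r)/pi = arcsin(6371.0000/27130.8710)/pi
= arcsin(0.2348248)/pi = 0.07545163
Eclipse duration = 0.07545163 * 741.2344 = 55.9273 min

55.9273 minutes


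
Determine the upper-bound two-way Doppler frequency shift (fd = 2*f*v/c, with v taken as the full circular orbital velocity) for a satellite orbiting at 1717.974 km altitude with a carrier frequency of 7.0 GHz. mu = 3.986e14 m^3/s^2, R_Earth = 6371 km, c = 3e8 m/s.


r = 8.088974e+06 m
v = sqrt(mu/r) = 7019.7546 m/s (worst-case radial velocity)
f = 7.0 GHz = 7.0e+09 Hz
fd = 2*f*v/c = 2*7.0e+09*7019.7546/3.0e+08
fd = 327588.5460 Hz

327588.5460 Hz


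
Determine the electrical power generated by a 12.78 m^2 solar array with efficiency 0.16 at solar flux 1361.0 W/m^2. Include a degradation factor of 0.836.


P = area * eta * S * degradation
P = 12.78 * 0.16 * 1361.0 * 0.836
P = 2326.5653 W

2326.5653 W


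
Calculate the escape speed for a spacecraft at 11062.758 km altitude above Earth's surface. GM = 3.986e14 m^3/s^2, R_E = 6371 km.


r = 6371.0 + 11062.758 = 17433.7580 km = 1.7433758e+07 m
v_esc = sqrt(2*mu/r) = sqrt(2*3.986e14 / 1.7433758e+07)
v_esc = 6762.2020 m/s = 6.7622 km/s

6.7622 km/s


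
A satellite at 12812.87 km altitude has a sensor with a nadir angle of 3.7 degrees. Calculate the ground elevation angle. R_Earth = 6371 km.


r = R_E + alt = 19183.8700 km
Law of sines in the satellite / Earth-center / ground-point triangle:
  sin(nadir)/R_E = sin(90 + el)/r  =>  cos(el) = (r/R_E)*sin(nadir)
cos(el) = (19183.8700 / 6371.0000) * sin(3.7 deg) = 0.1943148
el = arccos(0.1943148) = 78.7953 deg
(Earth-central angle = 90 - nadir - el = 7.5047 deg)

78.7953 degrees


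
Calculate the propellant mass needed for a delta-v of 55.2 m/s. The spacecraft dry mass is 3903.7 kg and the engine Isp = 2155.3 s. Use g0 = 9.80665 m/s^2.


ve = Isp * g0 = 2155.3 * 9.80665 = 21136.272745 m/s
mass ratio = exp(dv/ve) = exp(55.2/21136.272745) = 1.00261504
m_prop = m_dry * (mr - 1) = 3903.7 * (1.00261504 - 1)
m_prop = 10.2083 kg

10.2083 kg


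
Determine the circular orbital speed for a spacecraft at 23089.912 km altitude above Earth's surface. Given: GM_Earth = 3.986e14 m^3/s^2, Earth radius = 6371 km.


r = R_E + alt = 6371.0 + 23089.912 = 29460.9120 km = 2.9460912e+07 m
v = sqrt(mu/r) = sqrt(3.986e14 / 2.9460912e+07) = 3678.2865 m/s = 3.6783 km/s

3.6783 km/s


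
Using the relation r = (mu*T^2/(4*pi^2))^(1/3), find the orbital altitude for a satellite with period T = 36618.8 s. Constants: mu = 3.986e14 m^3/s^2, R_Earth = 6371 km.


T = 36618.8 s
r = (mu*T^2/(4*pi^2))^(1/3) = (3.986e14 * 36618.8^2 / (4*pi^2))^(1/3)
r = 2.3833908e+07 m = 23833.9080 km
alt = r - R_E = 23833.9080 - 6371 = 17462.9080 km

17462.9080 km


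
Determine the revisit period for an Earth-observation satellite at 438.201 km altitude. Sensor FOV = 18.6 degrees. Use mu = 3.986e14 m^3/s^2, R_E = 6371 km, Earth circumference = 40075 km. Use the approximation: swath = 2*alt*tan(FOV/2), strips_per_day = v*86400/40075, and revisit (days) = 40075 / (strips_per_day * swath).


swath = 2*438.201*tan(0.1623156) = 143.5163 km
v = sqrt(mu/r) = 7651.0417 m/s = 7.6510 km/s
strips/day = v*86400/40075 = 7.6510*86400/40075 = 16.4953
coverage/day = strips * swath = 16.4953 * 143.5163 = 2367.3480 km
revisit = 40075 / 2367.3480 = 16.9282 days

16.9282 days


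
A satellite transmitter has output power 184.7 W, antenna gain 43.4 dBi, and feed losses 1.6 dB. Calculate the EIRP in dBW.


Pt = 184.7 W = 22.6647 dBW
EIRP = Pt_dBW + Gt - losses = 22.6647 + 43.4 - 1.6 = 64.4647 dBW

64.4647 dBW


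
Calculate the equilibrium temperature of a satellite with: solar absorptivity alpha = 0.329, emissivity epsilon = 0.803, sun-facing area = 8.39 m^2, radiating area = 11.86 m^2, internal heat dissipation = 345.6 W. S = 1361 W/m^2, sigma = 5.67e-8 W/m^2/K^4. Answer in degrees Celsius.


Numerator = alpha*S*A_sun + Q_int = 0.329*1361*8.39 + 345.6 = 4102.3819 W
Denominator = eps*sigma*A_rad = 0.803*5.67e-8*11.86 = 5.3998699e-07 W/K^4
T^4 = 7.5971866e+09 K^4
T = 295.2318 K = 22.0818 C

22.0818 degrees Celsius


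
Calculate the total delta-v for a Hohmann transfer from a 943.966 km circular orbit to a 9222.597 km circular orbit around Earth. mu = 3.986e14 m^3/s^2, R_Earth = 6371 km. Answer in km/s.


r1 = 7314.9660 km = 7.314966e+06 m
r2 = 15593.5970 km = 1.5593597e+07 m
dv1 = sqrt(mu/r1)*(sqrt(2*r2/(r1+r2)) - 1) = 1231.1422 m/s
dv2 = sqrt(mu/r2)*(1 - sqrt(2*r1/(r1+r2))) = 1015.5271 m/s
total dv = |dv1| + |dv2| = 1231.1422 + 1015.5271 = 2246.6692 m/s = 2.2467 km/s

2.2467 km/s


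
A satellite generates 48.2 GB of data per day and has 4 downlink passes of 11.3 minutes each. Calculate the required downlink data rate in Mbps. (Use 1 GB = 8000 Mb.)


total contact time = 4 * 11.3 * 60 = 2712.0000 s
data = 48.2 GB = 385600.0000 Mb
rate = 385600.0000 / 2712.0000 = 142.1829 Mbps

142.1829 Mbps


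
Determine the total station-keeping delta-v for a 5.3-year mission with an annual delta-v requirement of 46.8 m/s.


dV = rate * years = 46.8 * 5.3
dV = 248.0400 m/s

248.0400 m/s


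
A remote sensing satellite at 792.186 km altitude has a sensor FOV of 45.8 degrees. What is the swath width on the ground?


FOV = 45.8 deg = 0.7993608 rad
swath = 2 * alt * tan(FOV/2) = 2 * 792.186 * tan(0.3996804)
swath = 2 * 792.186 * 0.4224165
swath = 669.2649 km

669.2649 km


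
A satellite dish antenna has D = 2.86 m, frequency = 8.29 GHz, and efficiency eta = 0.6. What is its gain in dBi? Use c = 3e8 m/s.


lambda = c/f = 3e8 / 8.29e+09 = 0.03618818 m
G = eta*(pi*D/lambda)^2 = 0.6*(pi*2.86/0.03618818)^2
G = 36987.0431 (linear)
G = 10*log10(36987.0431) = 45.6805 dBi

45.6805 dBi


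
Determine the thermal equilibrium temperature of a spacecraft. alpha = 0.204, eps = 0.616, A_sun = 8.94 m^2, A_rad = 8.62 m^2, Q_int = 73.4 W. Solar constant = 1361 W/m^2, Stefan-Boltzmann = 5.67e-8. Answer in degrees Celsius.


Numerator = alpha*S*A_sun + Q_int = 0.204*1361*8.94 + 73.4 = 2555.5374 W
Denominator = eps*sigma*A_rad = 0.616*5.67e-8*8.62 = 3.0107246e-07 W/K^4
T^4 = 8.4881139e+09 K^4
T = 303.5308 K = 30.3808 C

30.3808 degrees Celsius


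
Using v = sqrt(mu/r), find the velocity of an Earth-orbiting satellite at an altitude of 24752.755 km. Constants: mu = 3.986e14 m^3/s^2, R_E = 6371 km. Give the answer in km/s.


r = R_E + alt = 6371.0 + 24752.755 = 31123.7550 km = 3.1123755e+07 m
v = sqrt(mu/r) = sqrt(3.986e14 / 3.1123755e+07) = 3578.6782 m/s = 3.5787 km/s

3.5787 km/s


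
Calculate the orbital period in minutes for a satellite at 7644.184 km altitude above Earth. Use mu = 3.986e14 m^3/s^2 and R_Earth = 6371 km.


r = 14015.1840 km = 1.4015184e+07 m
T = 2*pi*sqrt(r^3/mu) = 2*pi*sqrt(2.7529379e+21 / 3.986e14)
T = 16512.3706 s = 275.2062 min

275.2062 minutes


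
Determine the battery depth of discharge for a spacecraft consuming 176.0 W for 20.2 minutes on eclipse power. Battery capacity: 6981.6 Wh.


E_used = P * t / 60 = 176.0 * 20.2 / 60 = 59.2533 Wh
DOD = E_used / E_total * 100 = 59.2533 / 6981.6 * 100
DOD = 0.8487071 %

0.8487 %


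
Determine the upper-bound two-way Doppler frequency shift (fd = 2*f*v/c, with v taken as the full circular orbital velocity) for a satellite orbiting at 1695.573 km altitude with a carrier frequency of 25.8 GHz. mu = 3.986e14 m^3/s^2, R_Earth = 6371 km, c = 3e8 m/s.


r = 8.066573e+06 m
v = sqrt(mu/r) = 7029.4948 m/s (worst-case radial velocity)
f = 25.8 GHz = 2.58e+10 Hz
fd = 2*f*v/c = 2*2.58e+10*7029.4948/3.0e+08
fd = 1.2090731e+06 Hz

1.2091e+06 Hz


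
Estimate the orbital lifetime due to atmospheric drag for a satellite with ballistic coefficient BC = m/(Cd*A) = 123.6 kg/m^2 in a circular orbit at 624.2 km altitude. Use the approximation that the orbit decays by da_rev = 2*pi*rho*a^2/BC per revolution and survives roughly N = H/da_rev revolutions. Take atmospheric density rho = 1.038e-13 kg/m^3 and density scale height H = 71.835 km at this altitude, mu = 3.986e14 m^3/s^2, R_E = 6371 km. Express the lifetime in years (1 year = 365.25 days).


a = R_E + alt = 6995.2000 km = 6.9952e+06 m
da_rev = 2*pi*rho*a^2/BC = 2*pi*1.038e-13*(6.9952e+06)^2/123.6 = 0.258201656 m per revolution
N = H/da_rev = 71835.0000 m / 0.258201656 m = 278212.7782 revolutions
P = 2*pi*sqrt(a^3/mu) = 5822.5258 s
lifetime = N*P = 278212.7782 * 5822.5258 = 1.6199011e+09 s = 18748.8552 days
years = 18748.8552 / 365.25 = 51.3316 years

51.3316 years


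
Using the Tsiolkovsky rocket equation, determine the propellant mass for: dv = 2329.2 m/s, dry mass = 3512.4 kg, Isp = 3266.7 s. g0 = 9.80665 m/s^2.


ve = Isp * g0 = 3266.7 * 9.80665 = 32035.383555 m/s
mass ratio = exp(dv/ve) = exp(2329.2/32035.383555) = 1.07541551
m_prop = m_dry * (mr - 1) = 3512.4 * (1.07541551 - 1)
m_prop = 264.8894 kg

264.8894 kg


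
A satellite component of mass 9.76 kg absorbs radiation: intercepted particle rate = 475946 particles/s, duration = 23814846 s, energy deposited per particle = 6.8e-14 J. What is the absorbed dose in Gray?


Total energy deposited = rate * time * E_per
  = 475946 * 23814846 * 6.8e-14 = 0.7707515 J
Dose = E_total / mass = 0.7707515 / 9.76
Dose = 0.07897044 Gy

0.0790 Gy


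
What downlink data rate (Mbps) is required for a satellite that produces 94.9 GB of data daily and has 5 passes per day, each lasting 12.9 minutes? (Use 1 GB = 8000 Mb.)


total contact time = 5 * 12.9 * 60 = 3870.0000 s
data = 94.9 GB = 759200.0000 Mb
rate = 759200.0000 / 3870.0000 = 196.1757 Mbps

196.1757 Mbps


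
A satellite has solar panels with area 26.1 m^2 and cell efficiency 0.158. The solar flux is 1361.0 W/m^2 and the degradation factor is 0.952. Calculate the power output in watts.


P = area * eta * S * degradation
P = 26.1 * 0.158 * 1361.0 * 0.952
P = 5343.0922 W

5343.0922 W


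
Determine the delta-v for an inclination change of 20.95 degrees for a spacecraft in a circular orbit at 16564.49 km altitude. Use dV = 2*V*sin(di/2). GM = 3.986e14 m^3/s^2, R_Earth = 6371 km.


r = 22935.4900 km = 2.293549e+07 m
V = sqrt(mu/r) = 4168.8343 m/s
di = 20.95 deg = 0.3656465 rad
dV = 2*V*sin(di/2) = 2*4168.8343*sin(0.1828232)
dV = 1515.8422 m/s = 1.5158 km/s

1.5158 km/s


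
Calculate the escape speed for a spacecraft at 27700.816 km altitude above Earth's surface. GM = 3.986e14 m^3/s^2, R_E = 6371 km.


r = 6371.0 + 27700.816 = 34071.8160 km = 3.4071816e+07 m
v_esc = sqrt(2*mu/r) = sqrt(2*3.986e14 / 3.4071816e+07)
v_esc = 4837.1105 m/s = 4.8371 km/s

4.8371 km/s


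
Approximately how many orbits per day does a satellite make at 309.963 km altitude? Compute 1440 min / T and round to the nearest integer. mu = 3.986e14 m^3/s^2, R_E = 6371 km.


r = 6.680963e+06 m
T = 2*pi*sqrt(r^3/mu) = 5434.6280 s = 90.5771 min
revs/day = 1440 / 90.5771 = 15.8981
Rounded: 16 revolutions per day

16 revolutions per day


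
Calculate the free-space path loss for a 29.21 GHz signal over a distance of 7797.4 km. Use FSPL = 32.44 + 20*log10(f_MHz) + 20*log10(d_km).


f = 29.21 GHz = 29210.0000 MHz
d = 7797.4 km
FSPL = 32.44 + 20*log10(29210.0000) + 20*log10(7797.4)
FSPL = 32.44 + 89.3106 + 77.8390
FSPL = 199.5896 dB

199.5896 dB


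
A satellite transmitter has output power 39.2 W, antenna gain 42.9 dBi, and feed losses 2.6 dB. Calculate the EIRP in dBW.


Pt = 39.2 W = 15.9329 dBW
EIRP = Pt_dBW + Gt - losses = 15.9329 + 42.9 - 2.6 = 56.2329 dBW

56.2329 dBW


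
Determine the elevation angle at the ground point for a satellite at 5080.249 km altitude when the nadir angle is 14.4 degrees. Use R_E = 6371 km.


r = R_E + alt = 11451.2490 km
Law of sines in the satellite / Earth-center / ground-point triangle:
  sin(nadir)/R_E = sin(90 + el)/r  =>  cos(el) = (r/R_E)*sin(nadir)
cos(el) = (11451.2490 / 6371.0000) * sin(14.4 deg) = 0.4469957
el = arccos(0.4469957) = 63.4489 deg
(Earth-central angle = 90 - nadir - el = 12.1511 deg)

63.4489 degrees


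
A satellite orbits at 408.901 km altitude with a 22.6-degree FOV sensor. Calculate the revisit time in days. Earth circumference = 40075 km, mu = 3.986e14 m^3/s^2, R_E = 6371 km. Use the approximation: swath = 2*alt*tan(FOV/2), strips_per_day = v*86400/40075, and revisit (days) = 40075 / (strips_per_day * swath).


swath = 2*408.901*tan(0.1972222) = 163.4130 km
v = sqrt(mu/r) = 7667.5563 m/s = 7.6676 km/s
strips/day = v*86400/40075 = 7.6676*86400/40075 = 16.5309
coverage/day = strips * swath = 16.5309 * 163.4130 = 2701.3676 km
revisit = 40075 / 2701.3676 = 14.8351 days

14.8351 days


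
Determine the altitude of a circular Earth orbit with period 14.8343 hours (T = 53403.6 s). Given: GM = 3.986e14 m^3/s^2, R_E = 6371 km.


T = 53403.6 s
r = (mu*T^2/(4*pi^2))^(1/3) = (3.986e14 * 53403.6^2 / (4*pi^2))^(1/3)
r = 3.065064e+07 m = 30650.6396 km
alt = r - R_E = 30650.6396 - 6371 = 24279.6396 km

24279.6396 km


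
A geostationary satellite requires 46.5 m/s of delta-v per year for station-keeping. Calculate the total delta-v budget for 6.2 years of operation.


dV = rate * years = 46.5 * 6.2
dV = 288.3000 m/s

288.3000 m/s


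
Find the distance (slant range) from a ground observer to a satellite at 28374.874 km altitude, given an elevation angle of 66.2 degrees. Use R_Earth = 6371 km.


h = 28374.874 km, el = 66.2 deg
d = -R_E*sin(el) + sqrt((R_E*sin(el))^2 + 2*R_E*h + h^2)
d = -6371.0000*sin(1.1554) + sqrt((6371.0000*0.9149597)^2 + 2*6371.0000*28374.874 + 28374.874^2)
d = 28821.4166 km

28821.4166 km


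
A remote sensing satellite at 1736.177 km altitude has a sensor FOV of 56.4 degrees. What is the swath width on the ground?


FOV = 56.4 deg = 0.9843657 rad
swath = 2 * alt * tan(FOV/2) = 2 * 1736.177 * tan(0.4921828)
swath = 2 * 1736.177 * 0.5361953
swath = 1861.8599 km

1861.8599 km


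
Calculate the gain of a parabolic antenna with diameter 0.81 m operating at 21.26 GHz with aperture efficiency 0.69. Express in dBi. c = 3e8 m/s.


lambda = c/f = 3e8 / 2.126e+10 = 0.01411101 m
G = eta*(pi*D/lambda)^2 = 0.69*(pi*0.81/0.01411101)^2
G = 22438.9683 (linear)
G = 10*log10(22438.9683) = 43.5100 dBi

43.5100 dBi


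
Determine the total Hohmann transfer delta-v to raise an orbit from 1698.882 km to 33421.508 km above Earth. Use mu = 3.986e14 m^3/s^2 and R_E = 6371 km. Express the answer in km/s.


r1 = 8069.8820 km = 8.069882e+06 m
r2 = 39792.5080 km = 3.9792508e+07 m
dv1 = sqrt(mu/r1)*(sqrt(2*r2/(r1+r2)) - 1) = 2034.5613 m/s
dv2 = sqrt(mu/r2)*(1 - sqrt(2*r1/(r1+r2))) = 1327.0688 m/s
total dv = |dv1| + |dv2| = 2034.5613 + 1327.0688 = 3361.6301 m/s = 3.3616 km/s

3.3616 km/s


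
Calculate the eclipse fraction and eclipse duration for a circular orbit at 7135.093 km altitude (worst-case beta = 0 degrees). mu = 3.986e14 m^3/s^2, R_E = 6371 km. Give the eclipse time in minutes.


r = 13506.0930 km
T = 260.3482 min
Eclipse fraction = arcsin(R_E/r)/pi = arcsin(6371.0000/13506.0930)/pi
= arcsin(0.471713)/pi = 0.1563642
Eclipse duration = 0.1563642 * 260.3482 = 40.7091 min

40.7091 minutes


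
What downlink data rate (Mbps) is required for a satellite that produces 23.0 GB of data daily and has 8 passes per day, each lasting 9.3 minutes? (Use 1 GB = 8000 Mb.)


total contact time = 8 * 9.3 * 60 = 4464.0000 s
data = 23.0 GB = 184000.0000 Mb
rate = 184000.0000 / 4464.0000 = 41.2186 Mbps

41.2186 Mbps


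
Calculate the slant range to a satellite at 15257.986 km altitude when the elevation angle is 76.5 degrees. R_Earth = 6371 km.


h = 15257.986 km, el = 76.5 deg
d = -R_E*sin(el) + sqrt((R_E*sin(el))^2 + 2*R_E*h + h^2)
d = -6371.0000*sin(1.3352) + sqrt((6371.0000*0.9723699)^2 + 2*6371.0000*15257.986 + 15257.986^2)
d = 15382.8215 km

15382.8215 km


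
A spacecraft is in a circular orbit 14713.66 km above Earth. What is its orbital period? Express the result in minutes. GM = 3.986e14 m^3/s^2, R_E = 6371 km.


r = 21084.6600 km = 2.108466e+07 m
T = 2*pi*sqrt(r^3/mu) = 2*pi*sqrt(9.3734573e+21 / 3.986e14)
T = 30469.2051 s = 507.8201 min

507.8201 minutes


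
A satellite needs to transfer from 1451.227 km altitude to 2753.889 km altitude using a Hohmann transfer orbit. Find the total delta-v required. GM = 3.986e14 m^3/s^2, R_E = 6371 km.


r1 = 7822.2270 km = 7.822227e+06 m
r2 = 9124.8890 km = 9.124889e+06 m
dv1 = sqrt(mu/r1)*(sqrt(2*r2/(r1+r2)) - 1) = 269.2741 m/s
dv2 = sqrt(mu/r2)*(1 - sqrt(2*r1/(r1+r2))) = 259.0943 m/s
total dv = |dv1| + |dv2| = 269.2741 + 259.0943 = 528.3683 m/s = 0.5283683 km/s

0.5284 km/s


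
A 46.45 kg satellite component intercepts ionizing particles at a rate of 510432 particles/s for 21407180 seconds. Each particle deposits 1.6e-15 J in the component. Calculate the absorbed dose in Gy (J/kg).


Total energy deposited = rate * time * E_per
  = 510432 * 21407180 * 1.6e-15 = 0.01748306 J
Dose = E_total / mass = 0.01748306 / 46.45
Dose = 3.763844e-04 Gy

3.7638e-04 Gy


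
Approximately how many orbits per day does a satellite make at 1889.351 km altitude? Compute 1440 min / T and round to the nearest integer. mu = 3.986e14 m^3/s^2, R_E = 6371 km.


r = 8.260351e+06 m
T = 2*pi*sqrt(r^3/mu) = 7471.5202 s = 124.5253 min
revs/day = 1440 / 124.5253 = 11.5639
Rounded: 12 revolutions per day

12 revolutions per day


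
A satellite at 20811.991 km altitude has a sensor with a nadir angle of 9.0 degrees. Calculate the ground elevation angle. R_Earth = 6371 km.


r = R_E + alt = 27182.9910 km
Law of sines in the satellite / Earth-center / ground-point triangle:
  sin(nadir)/R_E = sin(90 + el)/r  =>  cos(el) = (r/R_E)*sin(nadir)
cos(el) = (27182.9910 / 6371.0000) * sin(9.0 deg) = 0.6674551
el = arccos(0.6674551) = 48.1290 deg
(Earth-central angle = 90 - nadir - el = 32.8710 deg)

48.1290 degrees


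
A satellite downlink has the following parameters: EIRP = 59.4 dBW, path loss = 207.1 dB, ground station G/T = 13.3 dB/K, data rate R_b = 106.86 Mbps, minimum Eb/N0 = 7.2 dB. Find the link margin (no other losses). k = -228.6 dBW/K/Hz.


C/N0 = EIRP - FSPL + G/T - k = 59.4 - 207.1 + 13.3 - (-228.6)
C/N0 = 94.2000 dB-Hz
R_b = 106.86 Mbps = 1.0686e+08 bps -> 10*log10(R_b) = 80.2882 dB-Hz
Eb/N0 = C/N0 - 10*log10(R_b) = 94.2000 - 80.2882 = 13.9118 dB
Margin = Eb/N0 - Eb/N0_req = 13.9118 - 7.2 = 6.7118 dB (link closes)

6.7118 dB


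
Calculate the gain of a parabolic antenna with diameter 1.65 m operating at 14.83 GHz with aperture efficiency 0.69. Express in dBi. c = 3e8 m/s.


lambda = c/f = 3e8 / 1.483e+10 = 0.02022927 m
G = eta*(pi*D/lambda)^2 = 0.69*(pi*1.65/0.02022927)^2
G = 45306.0831 (linear)
G = 10*log10(45306.0831) = 46.5616 dBi

46.5616 dBi


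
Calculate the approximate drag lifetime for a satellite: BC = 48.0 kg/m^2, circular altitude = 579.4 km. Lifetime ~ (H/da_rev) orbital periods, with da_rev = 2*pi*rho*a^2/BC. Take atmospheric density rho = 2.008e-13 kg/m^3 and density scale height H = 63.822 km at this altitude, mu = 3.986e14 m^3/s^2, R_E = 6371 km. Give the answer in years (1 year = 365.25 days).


a = R_E + alt = 6950.4000 km = 6.9504e+06 m
da_rev = 2*pi*rho*a^2/BC = 2*pi*2.008e-13*(6.9504e+06)^2/48.0 = 1.269761 m per revolution
N = H/da_rev = 63822.0000 m / 1.269761 m = 50263.0076 revolutions
P = 2*pi*sqrt(a^3/mu) = 5766.6809 s
lifetime = N*P = 50263.0076 * 5766.6809 = 2.8985073e+08 s = 3354.7538 days
years = 3354.7538 / 365.25 = 9.1848 years

9.1848 years


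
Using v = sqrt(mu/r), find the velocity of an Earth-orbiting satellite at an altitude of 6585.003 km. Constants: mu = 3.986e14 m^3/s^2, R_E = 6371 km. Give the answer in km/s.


r = R_E + alt = 6371.0 + 6585.003 = 12956.0030 km = 1.2956003e+07 m
v = sqrt(mu/r) = sqrt(3.986e14 / 1.2956003e+07) = 5546.6802 m/s = 5.5467 km/s

5.5467 km/s


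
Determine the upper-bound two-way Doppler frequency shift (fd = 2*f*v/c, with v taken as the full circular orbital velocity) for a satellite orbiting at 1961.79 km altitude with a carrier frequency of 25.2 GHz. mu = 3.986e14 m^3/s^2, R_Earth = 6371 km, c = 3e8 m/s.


r = 8.33279e+06 m
v = sqrt(mu/r) = 6916.2937 m/s (worst-case radial velocity)
f = 25.2 GHz = 2.52e+10 Hz
fd = 2*f*v/c = 2*2.52e+10*6916.2937/3.0e+08
fd = 1.1619373e+06 Hz

1.1619e+06 Hz


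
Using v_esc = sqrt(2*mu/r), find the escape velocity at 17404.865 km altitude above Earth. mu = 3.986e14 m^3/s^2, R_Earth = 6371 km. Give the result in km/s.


r = 6371.0 + 17404.865 = 23775.8650 km = 2.3775865e+07 m
v_esc = sqrt(2*mu/r) = sqrt(2*3.986e14 / 2.3775865e+07)
v_esc = 5790.4922 m/s = 5.7905 km/s

5.7905 km/s


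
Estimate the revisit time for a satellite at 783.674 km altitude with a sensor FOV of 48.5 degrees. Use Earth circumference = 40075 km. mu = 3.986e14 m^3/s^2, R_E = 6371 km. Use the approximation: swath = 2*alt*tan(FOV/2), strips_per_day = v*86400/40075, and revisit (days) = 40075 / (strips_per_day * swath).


swath = 2*783.674*tan(0.4232423) = 706.0388 km
v = sqrt(mu/r) = 7464.0359 m/s = 7.4640 km/s
strips/day = v*86400/40075 = 7.4640*86400/40075 = 16.0921
coverage/day = strips * swath = 16.0921 * 706.0388 = 11361.6785 km
revisit = 40075 / 11361.6785 = 3.5272 days

3.5272 days


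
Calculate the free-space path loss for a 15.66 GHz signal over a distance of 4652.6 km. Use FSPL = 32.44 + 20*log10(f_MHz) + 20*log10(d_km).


f = 15.66 GHz = 15660.0000 MHz
d = 4652.6 km
FSPL = 32.44 + 20*log10(15660.0000) + 20*log10(4652.6)
FSPL = 32.44 + 83.8958 + 73.3539
FSPL = 189.6897 dB

189.6897 dB


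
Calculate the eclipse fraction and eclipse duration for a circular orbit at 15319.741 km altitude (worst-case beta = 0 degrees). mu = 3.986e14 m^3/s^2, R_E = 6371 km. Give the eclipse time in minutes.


r = 21690.7410 km
T = 529.8727 min
Eclipse fraction = arcsin(R_E/r)/pi = arcsin(6371.0000/21690.7410)/pi
= arcsin(0.2937198)/pi = 0.09489326
Eclipse duration = 0.09489326 * 529.8727 = 50.2813 min

50.2813 minutes


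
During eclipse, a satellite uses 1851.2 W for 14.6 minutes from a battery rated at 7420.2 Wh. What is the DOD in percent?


E_used = P * t / 60 = 1851.2 * 14.6 / 60 = 450.4587 Wh
DOD = E_used / E_total * 100 = 450.4587 / 7420.2 * 100
DOD = 6.0707 %

6.0707 %


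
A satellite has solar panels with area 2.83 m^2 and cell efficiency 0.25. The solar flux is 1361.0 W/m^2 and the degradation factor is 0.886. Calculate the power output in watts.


P = area * eta * S * degradation
P = 2.83 * 0.25 * 1361.0 * 0.886
P = 853.1360 W

853.1360 W


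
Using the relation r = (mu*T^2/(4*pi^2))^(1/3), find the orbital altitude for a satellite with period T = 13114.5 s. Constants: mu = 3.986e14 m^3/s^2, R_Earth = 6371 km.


T = 13114.5 s
r = (mu*T^2/(4*pi^2))^(1/3) = (3.986e14 * 13114.5^2 / (4*pi^2))^(1/3)
r = 1.2019701e+07 m = 12019.7014 km
alt = r - R_E = 12019.7014 - 6371 = 5648.7014 km

5648.7014 km


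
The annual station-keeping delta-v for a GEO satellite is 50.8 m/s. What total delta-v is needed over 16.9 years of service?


dV = rate * years = 50.8 * 16.9
dV = 858.5200 m/s

858.5200 m/s


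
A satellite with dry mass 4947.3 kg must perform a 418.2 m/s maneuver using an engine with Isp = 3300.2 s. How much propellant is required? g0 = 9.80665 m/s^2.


ve = Isp * g0 = 3300.2 * 9.80665 = 32363.906330 m/s
mass ratio = exp(dv/ve) = exp(418.2/32363.906330) = 1.01300565
m_prop = m_dry * (mr - 1) = 4947.3 * (1.01300565 - 1)
m_prop = 64.3429 kg

64.3429 kg


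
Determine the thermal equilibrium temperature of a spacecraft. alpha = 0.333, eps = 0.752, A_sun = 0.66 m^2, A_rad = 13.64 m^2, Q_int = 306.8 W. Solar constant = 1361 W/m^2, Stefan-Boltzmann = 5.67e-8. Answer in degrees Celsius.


Numerator = alpha*S*A_sun + Q_int = 0.333*1361*0.66 + 306.8 = 605.9206 W
Denominator = eps*sigma*A_rad = 0.752*5.67e-8*13.64 = 5.8158778e-07 W/K^4
T^4 = 1.0418386e+09 K^4
T = 179.6595 K = -93.4905 C

-93.4905 degrees Celsius


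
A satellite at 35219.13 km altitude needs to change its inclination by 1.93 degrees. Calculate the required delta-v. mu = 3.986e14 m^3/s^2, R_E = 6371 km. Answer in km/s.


r = 41590.1300 km = 4.159013e+07 m
V = sqrt(mu/r) = 3095.8044 m/s
di = 1.93 deg = 0.03368485 rad
dV = 2*V*sin(di/2) = 2*3095.8044*sin(0.01684243)
dV = 104.2768 m/s = 0.1042768 km/s

0.1043 km/s


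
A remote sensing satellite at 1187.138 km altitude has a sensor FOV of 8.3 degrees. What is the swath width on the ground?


FOV = 8.3 deg = 0.1448623 rad
swath = 2 * alt * tan(FOV/2) = 2 * 1187.138 * tan(0.07243116)
swath = 2 * 1187.138 * 0.07255809
swath = 172.2729 km

172.2729 km


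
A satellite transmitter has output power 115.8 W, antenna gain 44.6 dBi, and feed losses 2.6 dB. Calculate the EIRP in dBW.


Pt = 115.8 W = 20.6371 dBW
EIRP = Pt_dBW + Gt - losses = 20.6371 + 44.6 - 2.6 = 62.6371 dBW

62.6371 dBW


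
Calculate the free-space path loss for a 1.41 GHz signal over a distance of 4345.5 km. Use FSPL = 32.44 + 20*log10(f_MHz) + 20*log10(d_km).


f = 1.41 GHz = 1410.0000 MHz
d = 4345.5 km
FSPL = 32.44 + 20*log10(1410.0000) + 20*log10(4345.5)
FSPL = 32.44 + 62.9844 + 72.7608
FSPL = 168.1852 dB

168.1852 dB


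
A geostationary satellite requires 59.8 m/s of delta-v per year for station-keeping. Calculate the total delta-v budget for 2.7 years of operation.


dV = rate * years = 59.8 * 2.7
dV = 161.4600 m/s

161.4600 m/s


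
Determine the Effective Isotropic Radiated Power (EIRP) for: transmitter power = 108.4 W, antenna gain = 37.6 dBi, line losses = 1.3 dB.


Pt = 108.4 W = 20.3503 dBW
EIRP = Pt_dBW + Gt - losses = 20.3503 + 37.6 - 1.3 = 56.6503 dBW

56.6503 dBW


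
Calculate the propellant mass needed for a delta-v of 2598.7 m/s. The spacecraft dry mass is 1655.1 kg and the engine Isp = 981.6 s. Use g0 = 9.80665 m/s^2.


ve = Isp * g0 = 981.6 * 9.80665 = 9626.207640 m/s
mass ratio = exp(dv/ve) = exp(2598.7/9626.207640) = 1.30991328
m_prop = m_dry * (mr - 1) = 1655.1 * (1.30991328 - 1)
m_prop = 512.9375 kg

512.9375 kg


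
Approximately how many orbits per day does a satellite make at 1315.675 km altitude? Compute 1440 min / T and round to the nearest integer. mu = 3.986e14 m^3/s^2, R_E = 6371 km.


r = 7.686675e+06 m
T = 2*pi*sqrt(r^3/mu) = 6706.8563 s = 111.7809 min
revs/day = 1440 / 111.7809 = 12.8823
Rounded: 13 revolutions per day

13 revolutions per day


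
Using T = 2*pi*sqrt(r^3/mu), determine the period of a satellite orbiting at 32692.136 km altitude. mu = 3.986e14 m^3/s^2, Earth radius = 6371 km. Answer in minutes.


r = 39063.1360 km = 3.9063136e+07 m
T = 2*pi*sqrt(r^3/mu) = 2*pi*sqrt(5.9607556e+22 / 3.986e14)
T = 76835.4925 s = 1280.5915 min

1280.5915 minutes


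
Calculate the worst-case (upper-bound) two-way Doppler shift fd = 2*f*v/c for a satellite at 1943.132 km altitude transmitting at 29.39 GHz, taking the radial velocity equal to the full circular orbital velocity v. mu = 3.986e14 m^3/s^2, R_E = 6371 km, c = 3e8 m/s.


r = 8.314132e+06 m
v = sqrt(mu/r) = 6924.0499 m/s (worst-case radial velocity)
f = 29.39 GHz = 2.939e+10 Hz
fd = 2*f*v/c = 2*2.939e+10*6924.0499/3.0e+08
fd = 1.3566522e+06 Hz

1.3567e+06 Hz


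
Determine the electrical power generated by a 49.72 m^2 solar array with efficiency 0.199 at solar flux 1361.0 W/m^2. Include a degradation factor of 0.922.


P = area * eta * S * degradation
P = 49.72 * 0.199 * 1361.0 * 0.922
P = 12415.7581 W

12415.7581 W


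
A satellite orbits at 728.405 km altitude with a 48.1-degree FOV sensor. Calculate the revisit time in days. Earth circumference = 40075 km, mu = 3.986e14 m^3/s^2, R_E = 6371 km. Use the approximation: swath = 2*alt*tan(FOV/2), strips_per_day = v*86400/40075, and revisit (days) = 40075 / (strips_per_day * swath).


swath = 2*728.405*tan(0.4197517) = 650.1375 km
v = sqrt(mu/r) = 7493.0334 m/s = 7.4930 km/s
strips/day = v*86400/40075 = 7.4930*86400/40075 = 16.1547
coverage/day = strips * swath = 16.1547 * 650.1375 = 10502.7519 km
revisit = 40075 / 10502.7519 = 3.8157 days

3.8157 days


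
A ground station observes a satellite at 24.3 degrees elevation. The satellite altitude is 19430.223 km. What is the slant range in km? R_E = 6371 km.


h = 19430.223 km, el = 24.3 deg
d = -R_E*sin(el) + sqrt((R_E*sin(el))^2 + 2*R_E*h + h^2)
d = -6371.0000*sin(0.424115) + sqrt((6371.0000*0.4115144)^2 + 2*6371.0000*19430.223 + 19430.223^2)
d = 22517.5953 km

22517.5953 km


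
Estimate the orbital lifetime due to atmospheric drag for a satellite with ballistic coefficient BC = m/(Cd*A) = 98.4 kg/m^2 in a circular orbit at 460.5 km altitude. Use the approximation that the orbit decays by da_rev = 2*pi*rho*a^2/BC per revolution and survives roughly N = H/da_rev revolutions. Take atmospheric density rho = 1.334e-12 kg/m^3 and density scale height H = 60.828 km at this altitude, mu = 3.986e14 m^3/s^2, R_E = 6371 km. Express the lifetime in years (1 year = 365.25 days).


a = R_E + alt = 6831.5000 km = 6.8315e+06 m
da_rev = 2*pi*rho*a^2/BC = 2*pi*1.334e-12*(6.8315e+06)^2/98.4 = 3.975326 m per revolution
N = H/da_rev = 60828.0000 m / 3.975326 m = 15301.3868 revolutions
P = 2*pi*sqrt(a^3/mu) = 5619.3403 s
lifetime = N*P = 15301.3868 * 5619.3403 = 8.5983699e+07 s = 995.1817 days
years = 995.1817 / 365.25 = 2.7247 years

2.7247 years


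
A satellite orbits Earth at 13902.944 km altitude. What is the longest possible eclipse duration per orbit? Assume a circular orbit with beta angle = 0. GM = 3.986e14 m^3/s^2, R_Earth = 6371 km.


r = 20273.9440 km
T = 478.8145 min
Eclipse fraction = arcsin(R_E/r)/pi = arcsin(6371.0000/20273.9440)/pi
= arcsin(0.3142457)/pi = 0.1017516
Eclipse duration = 0.1017516 * 478.8145 = 48.7201 min

48.7201 minutes
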